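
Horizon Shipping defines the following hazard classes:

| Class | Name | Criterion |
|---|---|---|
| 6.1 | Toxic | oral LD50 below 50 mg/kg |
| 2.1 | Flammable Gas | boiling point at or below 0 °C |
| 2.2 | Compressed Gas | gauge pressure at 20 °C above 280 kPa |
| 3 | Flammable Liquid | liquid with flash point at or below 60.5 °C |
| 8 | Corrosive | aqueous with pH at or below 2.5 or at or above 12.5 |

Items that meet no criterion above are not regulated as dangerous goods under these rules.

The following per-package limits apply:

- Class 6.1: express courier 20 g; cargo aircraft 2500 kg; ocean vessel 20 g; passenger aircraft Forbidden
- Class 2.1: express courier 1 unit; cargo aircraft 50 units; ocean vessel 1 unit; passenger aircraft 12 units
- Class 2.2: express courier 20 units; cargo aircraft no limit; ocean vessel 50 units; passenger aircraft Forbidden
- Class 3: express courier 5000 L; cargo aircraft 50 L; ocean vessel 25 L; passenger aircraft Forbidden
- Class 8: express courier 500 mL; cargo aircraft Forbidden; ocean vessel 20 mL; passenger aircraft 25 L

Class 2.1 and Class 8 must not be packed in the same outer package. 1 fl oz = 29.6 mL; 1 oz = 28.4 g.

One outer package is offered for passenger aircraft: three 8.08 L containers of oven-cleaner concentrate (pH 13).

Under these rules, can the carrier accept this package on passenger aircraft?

With pH 13 (≥ 12.5), the oven-cleaner concentrate falls in Class 8.
Class 8 quantity: three 8.08 L containers = 24.24 L.
24.24 L ≤ 25 L (passenger aircraft limit, Class 8) — within limit.

Yes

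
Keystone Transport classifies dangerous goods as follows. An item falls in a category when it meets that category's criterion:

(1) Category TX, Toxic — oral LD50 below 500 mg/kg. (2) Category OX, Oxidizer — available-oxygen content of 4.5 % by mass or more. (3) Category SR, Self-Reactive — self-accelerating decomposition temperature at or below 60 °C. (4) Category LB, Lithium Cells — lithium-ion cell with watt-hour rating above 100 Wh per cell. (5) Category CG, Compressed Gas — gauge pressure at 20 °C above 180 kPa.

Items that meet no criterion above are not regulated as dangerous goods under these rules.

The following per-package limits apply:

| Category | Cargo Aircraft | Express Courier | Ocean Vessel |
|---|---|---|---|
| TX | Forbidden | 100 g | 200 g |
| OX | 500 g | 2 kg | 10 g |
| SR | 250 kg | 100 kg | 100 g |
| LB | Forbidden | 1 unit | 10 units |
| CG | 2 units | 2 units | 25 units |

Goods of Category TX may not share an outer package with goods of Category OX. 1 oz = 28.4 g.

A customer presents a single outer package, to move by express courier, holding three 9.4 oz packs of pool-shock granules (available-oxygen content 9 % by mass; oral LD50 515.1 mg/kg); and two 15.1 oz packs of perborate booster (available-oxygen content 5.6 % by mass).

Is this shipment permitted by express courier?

Yes

Pool-shock granules: available-oxygen content 9 % by mass ≥ 4.5 % by mass → Category OX (Oxidizer).
The perborate booster has available-oxygen content 5.6 % by mass, which is ≥ 4.5 % by mass, so it is Category OX (Oxidizer).
Total Category OX: (three 9.4 oz packs = 800.88 g) + (two 15.1 oz packs = 857.68 g) = 1658.56 g.
1658.56 g ≤ 2 kg (express courier limit, Category OX) — within limit.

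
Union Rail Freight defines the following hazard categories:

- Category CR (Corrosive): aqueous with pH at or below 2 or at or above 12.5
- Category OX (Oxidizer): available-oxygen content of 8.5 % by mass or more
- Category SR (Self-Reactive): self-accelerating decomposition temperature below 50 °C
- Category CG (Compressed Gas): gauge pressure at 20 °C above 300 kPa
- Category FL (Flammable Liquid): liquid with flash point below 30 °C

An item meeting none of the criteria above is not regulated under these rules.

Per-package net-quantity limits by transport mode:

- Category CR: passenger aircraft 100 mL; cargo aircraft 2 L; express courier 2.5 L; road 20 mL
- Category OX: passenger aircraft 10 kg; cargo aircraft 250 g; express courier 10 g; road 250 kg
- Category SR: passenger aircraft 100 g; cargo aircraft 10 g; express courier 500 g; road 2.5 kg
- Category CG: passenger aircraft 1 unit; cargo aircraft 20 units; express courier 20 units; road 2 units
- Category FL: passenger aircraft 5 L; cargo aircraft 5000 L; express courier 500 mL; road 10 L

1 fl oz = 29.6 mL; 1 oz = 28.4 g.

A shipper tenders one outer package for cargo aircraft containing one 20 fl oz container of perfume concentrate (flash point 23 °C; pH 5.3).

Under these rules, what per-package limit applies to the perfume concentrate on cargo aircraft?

Flash point 23 °C meets the Category FL criterion (Flammable Liquid), so the perfume concentrate is Category FL.
The cargo aircraft limit for Category FL is 5000 L.

5000 L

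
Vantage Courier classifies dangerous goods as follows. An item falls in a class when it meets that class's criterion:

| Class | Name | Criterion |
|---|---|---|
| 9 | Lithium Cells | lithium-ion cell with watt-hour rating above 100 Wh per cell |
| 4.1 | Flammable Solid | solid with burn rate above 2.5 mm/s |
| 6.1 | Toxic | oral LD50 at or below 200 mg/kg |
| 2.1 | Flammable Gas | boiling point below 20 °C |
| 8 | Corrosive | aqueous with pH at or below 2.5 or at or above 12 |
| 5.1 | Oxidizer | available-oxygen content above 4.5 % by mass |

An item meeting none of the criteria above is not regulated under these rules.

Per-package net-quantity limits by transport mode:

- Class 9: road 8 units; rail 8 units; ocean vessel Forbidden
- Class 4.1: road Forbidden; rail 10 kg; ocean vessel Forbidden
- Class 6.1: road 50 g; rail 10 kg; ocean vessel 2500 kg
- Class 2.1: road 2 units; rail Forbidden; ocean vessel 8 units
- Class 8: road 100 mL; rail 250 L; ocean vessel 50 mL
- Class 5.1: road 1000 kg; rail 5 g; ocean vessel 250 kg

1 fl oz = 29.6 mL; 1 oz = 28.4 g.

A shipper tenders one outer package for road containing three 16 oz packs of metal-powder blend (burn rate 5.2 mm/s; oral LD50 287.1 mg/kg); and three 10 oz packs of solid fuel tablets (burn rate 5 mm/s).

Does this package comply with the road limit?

With burn rate 5.2 mm/s (> 2.5 mm/s), the metal-powder blend falls in Class 4.1.
Burn rate 5 mm/s meets the Class 4.1 criterion (Flammable Solid), so the solid fuel tablets are Class 4.1.
Class 4.1 net quantity: (three 16 oz packs = 1363.2 g) + (three 10 oz packs = 852 g) = 2215.2 g.
Class 4.1 is Forbidden by road.

No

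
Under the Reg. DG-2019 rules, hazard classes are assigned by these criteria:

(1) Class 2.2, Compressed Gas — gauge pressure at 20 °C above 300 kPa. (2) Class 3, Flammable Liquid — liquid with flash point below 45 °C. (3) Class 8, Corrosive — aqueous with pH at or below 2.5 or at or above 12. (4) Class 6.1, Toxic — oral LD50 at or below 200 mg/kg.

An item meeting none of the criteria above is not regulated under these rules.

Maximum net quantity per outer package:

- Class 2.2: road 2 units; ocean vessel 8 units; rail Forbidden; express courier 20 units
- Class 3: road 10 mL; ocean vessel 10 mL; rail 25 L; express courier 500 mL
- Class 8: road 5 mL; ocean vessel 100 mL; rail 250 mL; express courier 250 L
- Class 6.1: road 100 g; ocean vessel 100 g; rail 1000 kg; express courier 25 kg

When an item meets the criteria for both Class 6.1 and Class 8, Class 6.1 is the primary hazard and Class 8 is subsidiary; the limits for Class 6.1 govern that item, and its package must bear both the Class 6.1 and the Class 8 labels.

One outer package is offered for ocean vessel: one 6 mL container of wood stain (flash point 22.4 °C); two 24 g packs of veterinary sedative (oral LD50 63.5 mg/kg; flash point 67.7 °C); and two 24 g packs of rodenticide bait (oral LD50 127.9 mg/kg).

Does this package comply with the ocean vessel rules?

The wood stain has flash point 22.4 °C, which is < 45 °C, so it is Class 3 (Flammable Liquid).
Veterinary sedative: oral LD50 63.5 mg/kg ≤ 200 mg/kg → Class 6.1 (Toxic).
Rodenticide bait: oral LD50 127.9 mg/kg ≤ 200 mg/kg → Class 6.1 (Toxic).
Total Class 6.1: (two 24 g packs = 48 g) + (two 24 g packs = 48 g) = 96 g.
That is within the Class 6.1 ocean vessel limit of 100 g.
Class 3 quantity: 6 mL.
That is within the Class 3 ocean vessel limit of 10 mL.
Every hazard class is within its ocean vessel limit and no segregation rule is violated.

Yes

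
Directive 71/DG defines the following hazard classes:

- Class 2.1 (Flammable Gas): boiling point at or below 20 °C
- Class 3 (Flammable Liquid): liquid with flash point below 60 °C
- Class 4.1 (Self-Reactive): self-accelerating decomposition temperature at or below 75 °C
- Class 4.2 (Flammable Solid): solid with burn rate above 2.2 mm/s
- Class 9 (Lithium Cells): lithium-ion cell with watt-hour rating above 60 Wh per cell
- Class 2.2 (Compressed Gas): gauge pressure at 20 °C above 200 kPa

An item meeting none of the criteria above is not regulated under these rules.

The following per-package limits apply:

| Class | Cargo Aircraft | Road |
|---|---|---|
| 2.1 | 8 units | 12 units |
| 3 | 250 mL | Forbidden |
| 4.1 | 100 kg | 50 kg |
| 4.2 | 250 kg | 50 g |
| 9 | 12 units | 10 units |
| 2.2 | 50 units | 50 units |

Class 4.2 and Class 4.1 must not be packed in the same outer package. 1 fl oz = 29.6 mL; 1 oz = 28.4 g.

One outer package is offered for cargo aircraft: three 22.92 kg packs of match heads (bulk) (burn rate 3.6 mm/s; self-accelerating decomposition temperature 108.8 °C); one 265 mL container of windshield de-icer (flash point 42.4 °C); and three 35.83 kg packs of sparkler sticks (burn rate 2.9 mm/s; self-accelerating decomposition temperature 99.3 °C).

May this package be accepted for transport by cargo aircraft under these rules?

No

The match heads (bulk) have burn rate 3.6 mm/s, which is > 2.2 mm/s, so they are Class 4.2 (Flammable Solid).
Windshield de-icer: flash point 42.4 °C < 60 °C → Class 3 (Flammable Liquid).
With burn rate 2.9 mm/s (> 2.2 mm/s), the sparkler sticks fall in Class 4.2.
Class 3 quantity: 265 mL.
265 mL exceeds the cargo aircraft limit of 250 mL for Class 3.
Class 4.2 net quantity: (three 22.92 kg packs = 68.76 kg) + (three 35.83 kg packs = 107.49 kg) = 176.25 kg.
176.25 kg is within the cargo aircraft limit of 250 kg for Class 4.2.
The segregation rule (Class 4.2 with Class 4.1) does not apply to Class 3 with Class 4.2.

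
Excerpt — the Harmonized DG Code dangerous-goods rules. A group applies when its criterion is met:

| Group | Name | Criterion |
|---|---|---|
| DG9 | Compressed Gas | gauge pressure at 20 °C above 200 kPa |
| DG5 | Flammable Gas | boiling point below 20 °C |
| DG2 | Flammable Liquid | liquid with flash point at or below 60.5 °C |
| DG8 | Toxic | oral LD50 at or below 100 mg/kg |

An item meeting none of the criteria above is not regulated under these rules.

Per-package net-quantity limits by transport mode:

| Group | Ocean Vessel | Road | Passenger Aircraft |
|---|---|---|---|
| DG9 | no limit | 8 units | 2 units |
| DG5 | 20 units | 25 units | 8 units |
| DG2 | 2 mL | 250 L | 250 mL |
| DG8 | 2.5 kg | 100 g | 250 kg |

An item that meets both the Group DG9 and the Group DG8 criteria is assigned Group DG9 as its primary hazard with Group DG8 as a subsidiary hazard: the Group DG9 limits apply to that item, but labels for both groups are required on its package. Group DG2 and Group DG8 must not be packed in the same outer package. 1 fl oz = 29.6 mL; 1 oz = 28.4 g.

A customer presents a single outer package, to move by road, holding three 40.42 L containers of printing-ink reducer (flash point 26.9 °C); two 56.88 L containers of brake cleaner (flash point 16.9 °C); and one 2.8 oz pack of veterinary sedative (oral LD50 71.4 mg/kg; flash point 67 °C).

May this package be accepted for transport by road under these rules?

Printing-ink reducer: flash point 26.9 °C ≤ 60.5 °C → Group DG2 (Flammable Liquid).
Brake cleaner: flash point 16.9 °C ≤ 60.5 °C → Group DG2 (Flammable Liquid).
Oral LD50 71.4 mg/kg meets the Group DG8 criterion (Toxic), so the veterinary sedative is Group DG8.
Total Group DG2: (three 40.42 L containers = 121.26 L) + (two 56.88 L containers = 113.76 L) = 235.02 L.
That is within the Group DG2 road limit of 250 L.
Group DG8 quantity: one 2.8 oz pack = 79.52 g.
That is within the Group DG8 road limit of 100 g.
Group DG2 and Group DG8 may not share an outer package.

No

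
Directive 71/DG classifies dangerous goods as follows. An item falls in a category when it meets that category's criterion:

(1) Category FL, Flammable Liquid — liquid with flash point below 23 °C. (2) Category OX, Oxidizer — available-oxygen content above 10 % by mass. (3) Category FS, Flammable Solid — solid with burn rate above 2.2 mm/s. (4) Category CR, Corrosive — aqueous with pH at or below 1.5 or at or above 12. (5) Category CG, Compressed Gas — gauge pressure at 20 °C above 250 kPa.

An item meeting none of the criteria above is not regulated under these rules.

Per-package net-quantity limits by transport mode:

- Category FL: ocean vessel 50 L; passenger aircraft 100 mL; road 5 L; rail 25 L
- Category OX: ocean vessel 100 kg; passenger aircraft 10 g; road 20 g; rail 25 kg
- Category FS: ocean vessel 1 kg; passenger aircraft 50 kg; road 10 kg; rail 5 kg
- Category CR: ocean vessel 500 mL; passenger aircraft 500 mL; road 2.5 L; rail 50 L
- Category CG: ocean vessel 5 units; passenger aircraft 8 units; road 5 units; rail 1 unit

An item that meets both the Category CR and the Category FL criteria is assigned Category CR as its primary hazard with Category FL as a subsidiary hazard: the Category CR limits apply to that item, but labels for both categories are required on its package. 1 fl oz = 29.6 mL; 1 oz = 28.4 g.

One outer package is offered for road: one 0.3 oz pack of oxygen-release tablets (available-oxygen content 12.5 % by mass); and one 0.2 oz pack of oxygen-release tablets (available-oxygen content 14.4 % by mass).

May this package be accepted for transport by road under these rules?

Yes

The oxygen-release tablets have available-oxygen content 12.5 % by mass, which is > 10 % by mass, so they are Category OX (Oxidizer).
The oxygen-release tablets have available-oxygen content 14.4 % by mass, which is > 10 % by mass, so they are Category OX (Oxidizer).
Total Category OX: (one 0.3 oz pack = 8.52 g) + (one 0.2 oz pack = 5.68 g) = 14.2 g.
14.2 g ≤ 20 g (road limit, Category OX) — within limit.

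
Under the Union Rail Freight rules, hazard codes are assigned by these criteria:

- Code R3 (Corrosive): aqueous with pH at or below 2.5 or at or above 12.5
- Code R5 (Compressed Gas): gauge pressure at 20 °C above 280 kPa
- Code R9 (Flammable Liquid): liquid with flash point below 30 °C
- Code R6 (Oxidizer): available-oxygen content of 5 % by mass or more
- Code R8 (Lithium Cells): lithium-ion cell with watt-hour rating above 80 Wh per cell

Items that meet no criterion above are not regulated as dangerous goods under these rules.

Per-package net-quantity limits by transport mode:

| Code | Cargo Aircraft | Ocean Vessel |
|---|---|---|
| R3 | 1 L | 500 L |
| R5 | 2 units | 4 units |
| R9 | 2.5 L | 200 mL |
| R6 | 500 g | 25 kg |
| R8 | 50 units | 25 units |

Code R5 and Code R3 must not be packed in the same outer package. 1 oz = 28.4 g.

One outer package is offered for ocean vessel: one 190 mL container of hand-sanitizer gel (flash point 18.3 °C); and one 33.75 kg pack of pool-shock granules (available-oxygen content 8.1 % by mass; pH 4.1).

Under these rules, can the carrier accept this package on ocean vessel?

The hand-sanitizer gel has flash point 18.3 °C, which is < 30 °C, so it is Code R9 (Flammable Liquid).
Available-oxygen content 8.1 % by mass meets the Code R6 criterion (Oxidizer), so the pool-shock granules are Code R6.
Code R6 quantity: 33.75 kg.
That exceeds the Code R6 ocean vessel limit of 25 kg.
Code R9 quantity: 190 mL.
That is within the Code R9 ocean vessel limit of 200 mL.
The segregation rule (Code R5 with Code R3) does not apply to Code R6 with Code R9.

No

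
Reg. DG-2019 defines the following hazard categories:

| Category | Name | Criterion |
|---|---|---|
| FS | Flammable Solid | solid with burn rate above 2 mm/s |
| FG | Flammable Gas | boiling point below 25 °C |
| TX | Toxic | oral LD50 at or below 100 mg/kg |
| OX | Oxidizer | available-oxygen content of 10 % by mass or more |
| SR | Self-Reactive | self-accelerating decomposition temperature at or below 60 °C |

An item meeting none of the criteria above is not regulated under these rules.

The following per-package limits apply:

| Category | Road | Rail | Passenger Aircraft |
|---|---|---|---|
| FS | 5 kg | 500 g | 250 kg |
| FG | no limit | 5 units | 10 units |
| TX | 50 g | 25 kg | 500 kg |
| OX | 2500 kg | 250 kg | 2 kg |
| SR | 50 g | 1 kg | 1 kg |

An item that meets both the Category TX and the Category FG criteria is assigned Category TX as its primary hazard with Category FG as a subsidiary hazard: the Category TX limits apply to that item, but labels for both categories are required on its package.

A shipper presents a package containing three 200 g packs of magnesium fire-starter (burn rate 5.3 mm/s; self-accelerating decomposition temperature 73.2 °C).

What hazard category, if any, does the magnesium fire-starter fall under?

Magnesium fire-starter: burn rate 5.3 mm/s > 2 mm/s → Category FS (Flammable Solid).

Category FS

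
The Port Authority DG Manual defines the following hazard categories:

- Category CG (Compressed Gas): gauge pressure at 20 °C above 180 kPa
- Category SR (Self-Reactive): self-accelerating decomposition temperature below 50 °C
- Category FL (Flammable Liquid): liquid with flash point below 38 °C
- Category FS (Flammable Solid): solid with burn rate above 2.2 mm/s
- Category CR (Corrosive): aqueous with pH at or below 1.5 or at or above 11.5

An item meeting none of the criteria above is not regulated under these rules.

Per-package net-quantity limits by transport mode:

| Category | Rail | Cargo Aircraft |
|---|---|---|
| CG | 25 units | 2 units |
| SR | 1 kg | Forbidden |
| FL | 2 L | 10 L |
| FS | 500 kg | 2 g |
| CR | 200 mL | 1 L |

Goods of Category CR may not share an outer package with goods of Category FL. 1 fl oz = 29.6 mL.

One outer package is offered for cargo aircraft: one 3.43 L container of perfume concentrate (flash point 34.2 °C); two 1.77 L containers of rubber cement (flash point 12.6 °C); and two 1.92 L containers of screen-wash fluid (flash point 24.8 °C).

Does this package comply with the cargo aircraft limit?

Perfume concentrate: flash point 34.2 °C < 38 °C → Category FL (Flammable Liquid).
Rubber cement: flash point 12.6 °C < 38 °C → Category FL (Flammable Liquid).
Flash point 24.8 °C meets the Category FL criterion (Flammable Liquid), so the screen-wash fluid is Category FL.
Category FL net quantity: 3.43 L + (two 1.77 L containers = 3.54 L) + (two 1.92 L containers = 3.84 L) = 10.81 L.
10.81 L exceeds the cargo aircraft limit of 10 L for Category FL.

No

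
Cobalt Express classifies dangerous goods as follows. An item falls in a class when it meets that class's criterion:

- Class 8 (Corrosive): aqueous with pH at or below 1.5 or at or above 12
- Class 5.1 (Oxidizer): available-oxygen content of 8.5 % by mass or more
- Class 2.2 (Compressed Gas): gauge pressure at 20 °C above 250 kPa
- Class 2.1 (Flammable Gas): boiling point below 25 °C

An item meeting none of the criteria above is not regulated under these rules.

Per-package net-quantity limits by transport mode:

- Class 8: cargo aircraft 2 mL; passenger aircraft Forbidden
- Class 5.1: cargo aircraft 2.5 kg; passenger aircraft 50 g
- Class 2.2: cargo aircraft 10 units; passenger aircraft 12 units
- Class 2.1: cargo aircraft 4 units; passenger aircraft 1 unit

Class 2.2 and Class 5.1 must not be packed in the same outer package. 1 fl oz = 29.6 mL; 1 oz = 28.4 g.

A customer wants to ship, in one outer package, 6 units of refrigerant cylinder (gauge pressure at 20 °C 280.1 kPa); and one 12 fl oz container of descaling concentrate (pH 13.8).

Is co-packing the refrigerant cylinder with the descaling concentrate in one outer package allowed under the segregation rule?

Yes

With gauge pressure at 20 °C 280.1 kPa (> 250 kPa), the refrigerant cylinder falls in Class 2.2.
pH 13.8 meets the Class 8 criterion (Corrosive), so the descaling concentrate is Class 8.
No segregation rule bars Class 2.2 with Class 8.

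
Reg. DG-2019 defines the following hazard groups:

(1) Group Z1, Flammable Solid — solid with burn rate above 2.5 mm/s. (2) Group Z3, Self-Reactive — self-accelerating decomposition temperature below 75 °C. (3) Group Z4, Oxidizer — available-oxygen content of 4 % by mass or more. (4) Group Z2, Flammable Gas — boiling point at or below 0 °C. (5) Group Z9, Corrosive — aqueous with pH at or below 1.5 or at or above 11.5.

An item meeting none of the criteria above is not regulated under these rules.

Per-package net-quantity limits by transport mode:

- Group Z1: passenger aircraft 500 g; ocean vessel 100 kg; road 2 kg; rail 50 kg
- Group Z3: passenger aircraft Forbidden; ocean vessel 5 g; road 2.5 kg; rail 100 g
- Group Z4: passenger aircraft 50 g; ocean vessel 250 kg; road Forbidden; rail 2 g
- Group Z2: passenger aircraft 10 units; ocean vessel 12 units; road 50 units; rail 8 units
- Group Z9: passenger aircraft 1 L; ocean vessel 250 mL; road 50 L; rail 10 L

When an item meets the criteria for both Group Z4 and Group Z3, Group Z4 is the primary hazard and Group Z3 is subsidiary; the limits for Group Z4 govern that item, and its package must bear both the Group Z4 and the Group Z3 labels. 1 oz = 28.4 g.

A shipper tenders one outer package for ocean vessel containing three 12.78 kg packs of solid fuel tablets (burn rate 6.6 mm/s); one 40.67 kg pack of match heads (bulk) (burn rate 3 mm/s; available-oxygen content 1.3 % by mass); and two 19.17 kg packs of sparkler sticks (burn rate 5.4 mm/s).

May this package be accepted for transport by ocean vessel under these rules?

With burn rate 6.6 mm/s (> 2.5 mm/s), the solid fuel tablets fall in Group Z1.
With burn rate 3 mm/s (> 2.5 mm/s), the match heads (bulk) fall in Group Z1.
Sparkler sticks: burn rate 5.4 mm/s > 2.5 mm/s → Group Z1 (Flammable Solid).
Total Group Z1: (three 12.78 kg packs = 38.34 kg) + 40.67 kg + (two 19.17 kg packs = 38.34 kg) = 117.35 kg.
117.35 kg > 100 kg (ocean vessel limit, Group Z1) — over the limit.

No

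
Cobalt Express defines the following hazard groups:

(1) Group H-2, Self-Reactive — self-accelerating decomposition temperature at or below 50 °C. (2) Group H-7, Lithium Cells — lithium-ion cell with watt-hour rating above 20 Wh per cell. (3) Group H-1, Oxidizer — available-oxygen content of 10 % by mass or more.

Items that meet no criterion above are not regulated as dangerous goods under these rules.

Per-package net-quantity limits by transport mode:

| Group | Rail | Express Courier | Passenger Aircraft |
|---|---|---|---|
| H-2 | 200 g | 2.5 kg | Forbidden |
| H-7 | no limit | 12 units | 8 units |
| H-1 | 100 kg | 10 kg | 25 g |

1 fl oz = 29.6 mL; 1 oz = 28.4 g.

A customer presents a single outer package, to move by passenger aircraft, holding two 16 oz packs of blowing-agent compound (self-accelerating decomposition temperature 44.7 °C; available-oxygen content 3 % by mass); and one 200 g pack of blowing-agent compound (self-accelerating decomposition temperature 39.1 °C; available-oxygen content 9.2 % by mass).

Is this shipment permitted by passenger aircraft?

No

Self-accelerating decomposition temperature 44.7 °C meets the Group H-2 criterion (Self-Reactive), so the blowing-agent compound is Group H-2.
Blowing-agent compound: self-accelerating decomposition temperature 39.1 °C ≤ 50 °C → Group H-2 (Self-Reactive).
Total Group H-2: (two 16 oz packs = 908.8 g) + 200 g = 1108.8 g.
By passenger aircraft, Group H-2 is Forbidden regardless of quantity.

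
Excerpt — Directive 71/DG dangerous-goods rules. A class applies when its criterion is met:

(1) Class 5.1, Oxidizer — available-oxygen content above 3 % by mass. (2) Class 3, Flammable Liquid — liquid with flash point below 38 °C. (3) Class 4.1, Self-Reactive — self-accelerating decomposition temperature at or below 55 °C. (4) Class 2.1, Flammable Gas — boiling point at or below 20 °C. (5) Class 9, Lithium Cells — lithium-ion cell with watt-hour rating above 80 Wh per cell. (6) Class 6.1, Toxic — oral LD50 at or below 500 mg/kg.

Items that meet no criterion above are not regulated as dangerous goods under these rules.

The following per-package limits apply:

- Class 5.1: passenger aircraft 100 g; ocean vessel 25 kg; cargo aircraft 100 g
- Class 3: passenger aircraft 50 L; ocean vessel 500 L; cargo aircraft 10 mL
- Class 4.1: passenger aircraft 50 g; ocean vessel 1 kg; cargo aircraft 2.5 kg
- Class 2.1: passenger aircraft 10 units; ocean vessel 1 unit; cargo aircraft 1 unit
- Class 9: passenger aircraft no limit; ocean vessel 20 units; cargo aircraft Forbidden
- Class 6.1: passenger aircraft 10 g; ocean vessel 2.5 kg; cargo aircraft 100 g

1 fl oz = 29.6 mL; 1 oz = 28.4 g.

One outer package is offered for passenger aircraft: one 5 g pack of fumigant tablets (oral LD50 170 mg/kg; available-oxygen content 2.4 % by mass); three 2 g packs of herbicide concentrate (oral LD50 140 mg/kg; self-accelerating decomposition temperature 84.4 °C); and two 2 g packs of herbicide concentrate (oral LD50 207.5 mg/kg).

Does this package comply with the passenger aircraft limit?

Oral LD50 170 mg/kg meets the Class 6.1 criterion (Toxic), so the fumigant tablets are Class 6.1.
The herbicide concentrate has oral LD50 140 mg/kg, which is ≤ 500 mg/kg, so it is Class 6.1 (Toxic).
Herbicide concentrate: oral LD50 207.5 mg/kg ≤ 500 mg/kg → Class 6.1 (Toxic).
Class 6.1 net quantity: 5 g + (three 2 g packs = 6 g) + (two 2 g packs = 4 g) = 15 g.
15 g > 10 g (passenger aircraft limit, Class 6.1) — over the limit.

No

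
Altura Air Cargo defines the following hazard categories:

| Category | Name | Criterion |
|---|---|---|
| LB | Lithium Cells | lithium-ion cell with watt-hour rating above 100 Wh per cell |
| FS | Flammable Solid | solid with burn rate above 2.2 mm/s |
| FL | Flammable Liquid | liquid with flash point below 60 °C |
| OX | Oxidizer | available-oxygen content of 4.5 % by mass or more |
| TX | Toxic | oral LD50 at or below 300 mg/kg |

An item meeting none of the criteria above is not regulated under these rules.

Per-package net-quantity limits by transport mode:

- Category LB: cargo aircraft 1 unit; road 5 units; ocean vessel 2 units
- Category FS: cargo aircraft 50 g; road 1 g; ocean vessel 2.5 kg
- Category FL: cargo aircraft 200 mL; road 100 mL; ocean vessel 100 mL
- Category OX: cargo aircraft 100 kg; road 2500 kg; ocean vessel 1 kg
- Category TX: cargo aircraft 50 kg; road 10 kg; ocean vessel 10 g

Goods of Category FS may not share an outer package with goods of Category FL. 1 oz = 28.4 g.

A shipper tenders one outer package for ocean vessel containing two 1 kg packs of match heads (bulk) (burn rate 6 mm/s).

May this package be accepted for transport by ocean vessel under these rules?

Match heads (bulk): burn rate 6 mm/s > 2.2 mm/s → Category FS (Flammable Solid).
Category FS quantity: two 1 kg packs = 2 kg.
2 kg is within the ocean vessel limit of 2.5 kg for Category FS.

Yes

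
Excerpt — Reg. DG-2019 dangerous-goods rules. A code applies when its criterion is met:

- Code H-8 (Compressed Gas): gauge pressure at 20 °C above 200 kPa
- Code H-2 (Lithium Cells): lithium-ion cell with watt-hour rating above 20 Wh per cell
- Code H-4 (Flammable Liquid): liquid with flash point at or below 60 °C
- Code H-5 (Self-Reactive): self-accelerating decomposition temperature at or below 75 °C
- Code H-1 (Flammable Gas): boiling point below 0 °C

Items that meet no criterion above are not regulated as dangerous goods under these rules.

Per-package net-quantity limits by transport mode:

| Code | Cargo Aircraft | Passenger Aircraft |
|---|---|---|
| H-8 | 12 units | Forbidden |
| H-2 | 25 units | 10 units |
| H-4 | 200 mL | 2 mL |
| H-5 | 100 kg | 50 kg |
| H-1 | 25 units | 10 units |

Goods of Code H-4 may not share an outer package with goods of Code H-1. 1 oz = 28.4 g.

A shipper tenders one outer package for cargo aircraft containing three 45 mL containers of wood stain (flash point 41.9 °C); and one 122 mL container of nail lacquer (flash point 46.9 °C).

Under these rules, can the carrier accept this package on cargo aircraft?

Flash point 41.9 °C meets the Code H-4 criterion (Flammable Liquid), so the wood stain is Code H-4.
With flash point 46.9 °C (≤ 60 °C), the nail lacquer falls in Code H-4.
Code H-4 net quantity: (three 45 mL containers = 135 mL) + 122 mL = 257 mL.
257 mL exceeds the cargo aircraft limit of 200 mL for Code H-4.

No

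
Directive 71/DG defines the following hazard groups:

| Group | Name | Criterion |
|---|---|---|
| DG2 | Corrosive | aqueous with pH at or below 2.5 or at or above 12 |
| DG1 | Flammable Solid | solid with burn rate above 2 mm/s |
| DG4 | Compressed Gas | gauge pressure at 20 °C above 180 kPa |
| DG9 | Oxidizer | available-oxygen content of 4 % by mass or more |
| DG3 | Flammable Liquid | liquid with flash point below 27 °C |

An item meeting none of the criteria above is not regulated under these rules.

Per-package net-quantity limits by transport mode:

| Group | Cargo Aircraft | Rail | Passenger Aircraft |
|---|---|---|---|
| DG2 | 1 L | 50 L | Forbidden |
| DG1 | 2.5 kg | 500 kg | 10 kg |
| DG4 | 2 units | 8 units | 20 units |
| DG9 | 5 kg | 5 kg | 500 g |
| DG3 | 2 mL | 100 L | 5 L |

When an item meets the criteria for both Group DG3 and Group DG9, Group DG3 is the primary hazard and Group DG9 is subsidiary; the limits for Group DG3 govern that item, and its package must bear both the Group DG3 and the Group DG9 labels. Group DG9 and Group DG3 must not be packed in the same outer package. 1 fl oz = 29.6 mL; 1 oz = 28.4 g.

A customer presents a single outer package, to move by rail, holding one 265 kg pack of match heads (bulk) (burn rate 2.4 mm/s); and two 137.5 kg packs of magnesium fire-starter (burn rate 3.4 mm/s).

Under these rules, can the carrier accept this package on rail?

With burn rate 2.4 mm/s (> 2 mm/s), the match heads (bulk) fall in Group DG1.
With burn rate 3.4 mm/s (> 2 mm/s), the magnesium fire-starter falls in Group DG1.
Group DG1 net quantity: 265 kg + (two 137.5 kg packs = 275 kg) = 540 kg.
540 kg exceeds the rail limit of 500 kg for Group DG1.

No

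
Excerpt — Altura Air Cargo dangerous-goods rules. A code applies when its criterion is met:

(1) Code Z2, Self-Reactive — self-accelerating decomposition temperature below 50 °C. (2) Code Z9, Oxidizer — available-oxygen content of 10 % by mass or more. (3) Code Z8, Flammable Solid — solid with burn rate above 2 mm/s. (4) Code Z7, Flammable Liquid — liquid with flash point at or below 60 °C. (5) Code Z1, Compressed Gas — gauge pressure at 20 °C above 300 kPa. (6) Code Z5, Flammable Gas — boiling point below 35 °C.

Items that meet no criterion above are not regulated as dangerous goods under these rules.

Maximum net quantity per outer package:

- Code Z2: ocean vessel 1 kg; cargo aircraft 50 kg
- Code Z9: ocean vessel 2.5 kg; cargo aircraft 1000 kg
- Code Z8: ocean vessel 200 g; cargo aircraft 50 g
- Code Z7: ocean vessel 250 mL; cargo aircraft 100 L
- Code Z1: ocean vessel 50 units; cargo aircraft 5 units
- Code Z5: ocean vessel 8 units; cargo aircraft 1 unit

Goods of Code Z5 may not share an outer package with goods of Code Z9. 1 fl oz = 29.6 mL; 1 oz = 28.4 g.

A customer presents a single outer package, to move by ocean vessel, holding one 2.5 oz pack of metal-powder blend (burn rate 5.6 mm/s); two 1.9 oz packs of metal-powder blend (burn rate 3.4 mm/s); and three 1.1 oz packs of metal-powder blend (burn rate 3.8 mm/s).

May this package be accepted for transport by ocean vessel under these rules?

No

Burn rate 5.6 mm/s meets the Code Z8 criterion (Flammable Solid), so the metal-powder blend is Code Z8.
Burn rate 3.4 mm/s meets the Code Z8 criterion (Flammable Solid), so the metal-powder blend is Code Z8.
The metal-powder blend has burn rate 3.8 mm/s, which is > 2 mm/s, so it is Code Z8 (Flammable Solid).
Code Z8 net quantity: (one 2.5 oz pack = 71 g) + (two 1.9 oz packs = 107.92 g) + (three 1.1 oz packs = 93.72 g) = 272.64 g.
272.64 g > 200 g (ocean vessel limit, Code Z8) — over the limit.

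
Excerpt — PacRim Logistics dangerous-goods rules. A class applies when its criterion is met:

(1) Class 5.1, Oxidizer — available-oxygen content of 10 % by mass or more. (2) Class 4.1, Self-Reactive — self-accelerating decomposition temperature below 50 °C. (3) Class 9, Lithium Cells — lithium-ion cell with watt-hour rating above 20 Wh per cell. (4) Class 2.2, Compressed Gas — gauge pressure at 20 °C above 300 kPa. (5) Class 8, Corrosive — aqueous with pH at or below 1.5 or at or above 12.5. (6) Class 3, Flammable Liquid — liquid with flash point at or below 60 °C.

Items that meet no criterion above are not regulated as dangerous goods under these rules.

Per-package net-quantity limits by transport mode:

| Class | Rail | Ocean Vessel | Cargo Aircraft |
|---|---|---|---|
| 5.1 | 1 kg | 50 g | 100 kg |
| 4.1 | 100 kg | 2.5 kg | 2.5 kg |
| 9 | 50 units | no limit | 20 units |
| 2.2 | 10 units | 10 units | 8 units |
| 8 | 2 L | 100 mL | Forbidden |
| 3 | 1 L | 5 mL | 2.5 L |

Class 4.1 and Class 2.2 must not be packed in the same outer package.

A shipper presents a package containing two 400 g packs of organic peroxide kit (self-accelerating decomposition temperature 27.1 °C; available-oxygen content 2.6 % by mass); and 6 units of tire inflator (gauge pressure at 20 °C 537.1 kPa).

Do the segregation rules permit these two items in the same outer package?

Organic peroxide kit: self-accelerating decomposition temperature 27.1 °C < 50 °C → Class 4.1 (Self-Reactive).
With gauge pressure at 20 °C 537.1 kPa (> 300 kPa), the tire inflator falls in Class 2.2.
Class 4.1 and Class 2.2 may not share an outer package.

No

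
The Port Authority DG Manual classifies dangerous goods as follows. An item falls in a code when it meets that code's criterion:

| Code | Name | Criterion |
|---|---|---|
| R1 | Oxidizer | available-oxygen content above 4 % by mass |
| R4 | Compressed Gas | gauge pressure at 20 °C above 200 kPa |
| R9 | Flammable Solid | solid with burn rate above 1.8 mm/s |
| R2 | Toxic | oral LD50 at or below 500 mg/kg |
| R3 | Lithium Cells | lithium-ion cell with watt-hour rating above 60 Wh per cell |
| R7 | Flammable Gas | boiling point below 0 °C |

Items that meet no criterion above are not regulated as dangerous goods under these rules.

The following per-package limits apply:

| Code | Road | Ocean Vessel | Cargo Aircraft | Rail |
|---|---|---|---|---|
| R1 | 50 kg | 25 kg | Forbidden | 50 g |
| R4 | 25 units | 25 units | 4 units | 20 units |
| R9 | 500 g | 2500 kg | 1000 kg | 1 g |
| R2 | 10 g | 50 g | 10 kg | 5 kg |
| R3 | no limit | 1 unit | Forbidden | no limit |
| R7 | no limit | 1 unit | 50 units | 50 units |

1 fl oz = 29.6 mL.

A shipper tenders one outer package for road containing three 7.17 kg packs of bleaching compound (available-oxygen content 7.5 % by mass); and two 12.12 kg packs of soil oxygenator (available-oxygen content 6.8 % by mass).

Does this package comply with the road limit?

Bleaching compound: available-oxygen content 7.5 % by mass > 4 % by mass → Code R1 (Oxidizer).
Soil oxygenator: available-oxygen content 6.8 % by mass > 4 % by mass → Code R1 (Oxidizer).
Total Code R1: (three 7.17 kg packs = 21.51 kg) + (two 12.12 kg packs = 24.24 kg) = 45.75 kg.
45.75 kg is within the road limit of 50 kg for Code R1.

Yes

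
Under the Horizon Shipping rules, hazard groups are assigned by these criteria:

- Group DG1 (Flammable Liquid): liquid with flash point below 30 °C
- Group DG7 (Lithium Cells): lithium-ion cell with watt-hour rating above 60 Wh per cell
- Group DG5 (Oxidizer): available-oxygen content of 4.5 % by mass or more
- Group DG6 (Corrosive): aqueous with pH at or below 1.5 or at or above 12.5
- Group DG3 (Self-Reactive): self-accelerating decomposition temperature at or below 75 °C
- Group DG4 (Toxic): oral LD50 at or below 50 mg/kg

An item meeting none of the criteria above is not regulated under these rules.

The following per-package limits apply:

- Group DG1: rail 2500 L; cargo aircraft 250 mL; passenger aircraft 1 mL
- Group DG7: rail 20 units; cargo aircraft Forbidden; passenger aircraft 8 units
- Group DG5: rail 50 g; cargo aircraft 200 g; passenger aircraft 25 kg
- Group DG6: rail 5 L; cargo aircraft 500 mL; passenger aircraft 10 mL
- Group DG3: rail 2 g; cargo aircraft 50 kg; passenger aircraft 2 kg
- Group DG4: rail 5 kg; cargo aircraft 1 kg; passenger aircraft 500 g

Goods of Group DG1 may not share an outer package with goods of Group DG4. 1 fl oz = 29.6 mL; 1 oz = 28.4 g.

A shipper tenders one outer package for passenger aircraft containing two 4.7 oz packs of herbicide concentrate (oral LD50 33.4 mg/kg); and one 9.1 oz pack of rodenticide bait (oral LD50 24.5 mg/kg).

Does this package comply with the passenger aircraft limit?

With oral LD50 33.4 mg/kg (≤ 50 mg/kg), the herbicide concentrate falls in Group DG4.
With oral LD50 24.5 mg/kg (≤ 50 mg/kg), the rodenticide bait falls in Group DG4.
Group DG4 net quantity: (two 4.7 oz packs = 266.96 g) + (one 9.1 oz pack = 258.44 g) = 525.4 g.
525.4 g > 500 g (passenger aircraft limit, Group DG4) — over the limit.

No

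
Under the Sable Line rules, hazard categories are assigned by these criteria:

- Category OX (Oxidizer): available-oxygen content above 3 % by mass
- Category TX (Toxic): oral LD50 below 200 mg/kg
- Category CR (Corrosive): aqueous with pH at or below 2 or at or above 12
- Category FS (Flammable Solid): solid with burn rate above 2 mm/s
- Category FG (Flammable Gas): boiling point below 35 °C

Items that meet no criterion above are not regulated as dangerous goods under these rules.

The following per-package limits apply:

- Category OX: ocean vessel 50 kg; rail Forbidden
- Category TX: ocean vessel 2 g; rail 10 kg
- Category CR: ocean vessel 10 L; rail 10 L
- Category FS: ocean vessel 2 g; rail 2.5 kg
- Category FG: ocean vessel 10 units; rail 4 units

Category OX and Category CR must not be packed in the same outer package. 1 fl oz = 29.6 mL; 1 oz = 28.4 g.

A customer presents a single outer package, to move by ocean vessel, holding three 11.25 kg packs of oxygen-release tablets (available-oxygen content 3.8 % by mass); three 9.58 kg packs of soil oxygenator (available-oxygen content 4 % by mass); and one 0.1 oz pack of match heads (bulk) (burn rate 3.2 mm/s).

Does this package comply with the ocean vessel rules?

No

With available-oxygen content 3.8 % by mass (> 3 % by mass), the oxygen-release tablets fall in Category OX.
With available-oxygen content 4 % by mass (> 3 % by mass), the soil oxygenator falls in Category OX.
The match heads (bulk) have burn rate 3.2 mm/s, which is > 2 mm/s, so they are Category FS (Flammable Solid).
Total Category OX: (three 11.25 kg packs = 33.75 kg) + (three 9.58 kg packs = 28.74 kg) = 62.49 kg.
62.49 kg > 50 kg (ocean vessel limit, Category OX) — over the limit.
Category FS quantity: one 0.1 oz pack = 2.84 g.
2.84 g exceeds the ocean vessel limit of 2 g for Category FS.
The segregation rule (Category OX with Category CR) does not apply to Category OX with Category FS.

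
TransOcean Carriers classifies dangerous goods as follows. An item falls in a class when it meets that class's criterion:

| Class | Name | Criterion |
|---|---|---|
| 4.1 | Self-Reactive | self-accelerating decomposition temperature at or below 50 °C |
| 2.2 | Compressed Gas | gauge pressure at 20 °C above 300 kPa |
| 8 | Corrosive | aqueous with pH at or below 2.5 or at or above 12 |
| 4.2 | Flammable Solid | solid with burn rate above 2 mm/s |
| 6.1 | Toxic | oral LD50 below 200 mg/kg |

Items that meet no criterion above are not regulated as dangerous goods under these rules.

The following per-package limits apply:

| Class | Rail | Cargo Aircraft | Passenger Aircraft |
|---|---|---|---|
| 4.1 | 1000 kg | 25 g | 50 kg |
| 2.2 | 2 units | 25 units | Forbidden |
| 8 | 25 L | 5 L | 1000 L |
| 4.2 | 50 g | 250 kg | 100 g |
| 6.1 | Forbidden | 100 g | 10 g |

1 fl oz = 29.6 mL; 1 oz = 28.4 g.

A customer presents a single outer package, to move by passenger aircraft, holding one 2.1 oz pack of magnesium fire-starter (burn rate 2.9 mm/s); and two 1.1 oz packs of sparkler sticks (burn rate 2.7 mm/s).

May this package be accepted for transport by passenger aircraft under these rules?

No

With burn rate 2.9 mm/s (> 2 mm/s), the magnesium fire-starter falls in Class 4.2.
With burn rate 2.7 mm/s (> 2 mm/s), the sparkler sticks fall in Class 4.2.
Class 4.2 net quantity: (one 2.1 oz pack = 59.64 g) + (two 1.1 oz packs = 62.48 g) = 122.12 g.
122.12 g > 100 g (passenger aircraft limit, Class 4.2) — over the limit.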